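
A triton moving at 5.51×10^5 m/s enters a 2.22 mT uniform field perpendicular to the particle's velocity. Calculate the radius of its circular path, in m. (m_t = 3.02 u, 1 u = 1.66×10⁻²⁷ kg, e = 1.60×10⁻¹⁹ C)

r ≈ 7.78 m

The magnetic force provides the centripetal force: qvB = mv²/r, so r = mv/(qB).
r = (5.01×10^-27 kg)(5.51×10^5 m/s) / [(1×1.60×10^-19 C)(2.22×10^-3 T)] = 7.78 m.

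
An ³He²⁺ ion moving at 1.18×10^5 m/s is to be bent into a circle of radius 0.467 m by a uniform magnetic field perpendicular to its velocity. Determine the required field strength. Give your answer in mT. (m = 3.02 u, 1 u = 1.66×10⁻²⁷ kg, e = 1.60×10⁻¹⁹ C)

B ≈ 3.96 mT

qvB = mv²/r gives B = mv/(qr).
B = (5.01×10^-27)(1.18×10^5) / [(2×1.60×10^-19)(0.467)] = 3.96×10^-3 T.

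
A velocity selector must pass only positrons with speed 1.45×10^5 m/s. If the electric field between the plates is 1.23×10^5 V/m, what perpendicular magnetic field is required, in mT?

qE = qvB ⇒ B = E/v = (1.23×10^5) / (1.45×10^5) = 0.848 T.

B ≈ 848 mT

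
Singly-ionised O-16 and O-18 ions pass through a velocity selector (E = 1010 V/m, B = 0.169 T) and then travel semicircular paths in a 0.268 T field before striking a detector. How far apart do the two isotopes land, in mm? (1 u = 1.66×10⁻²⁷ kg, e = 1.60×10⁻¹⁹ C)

Both emerge at v = E/B₁ = 5980 m/s.
r = mv/(qB₂), so r₁ = 3.702×10^-3 m and r₂ = 4.164×10^-3 m, giving Δr = 4.63×10^-4 m.
After a semicircle each ion lands a diameter 2r from the entry slit, so the separation is 2Δr = 9.25×10^-4 m.

Δd ≈ 0.925 mm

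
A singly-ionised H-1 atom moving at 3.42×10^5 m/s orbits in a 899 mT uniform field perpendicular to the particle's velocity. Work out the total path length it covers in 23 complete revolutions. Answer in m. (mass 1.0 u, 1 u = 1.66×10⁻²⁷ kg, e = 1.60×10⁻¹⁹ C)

r = mv/(qB) = 3.95×10^-3 m, so one revolution covers 2πr = 0.0248 m.
In 23 revolutions: L = 23·2πr = 0.570 m.

L ≈ 0.570 m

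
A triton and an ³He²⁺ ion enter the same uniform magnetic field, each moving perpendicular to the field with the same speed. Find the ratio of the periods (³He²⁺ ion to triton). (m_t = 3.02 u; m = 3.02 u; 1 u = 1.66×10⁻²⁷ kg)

ratio ≈ 0.500

T = 2πm/(qB) is independent of speed, so T₂/T₁ = (m₂/q₂)/(m₁/q₁).
T_{³He²⁺ ion}/T_{triton} = (5.01×10^-27/2e) / (5.01×10^-27/1e) = 0.500.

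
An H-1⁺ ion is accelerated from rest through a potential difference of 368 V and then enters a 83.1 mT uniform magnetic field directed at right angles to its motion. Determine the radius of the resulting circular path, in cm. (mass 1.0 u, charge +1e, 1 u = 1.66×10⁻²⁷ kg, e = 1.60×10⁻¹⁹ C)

r ≈ 3.33 cm

The kinetic energy gained is K = qV = (1×1.60×10^-19)(368) = 5.89×10^-17 J.
v = √(2K/m) = 2.66×10^5 m/s.
r = mv/(qB) = (1.66×10^-27)(2.66×10^5) / [(1×1.60×10^-19)(0.0831)] = 0.0333 m.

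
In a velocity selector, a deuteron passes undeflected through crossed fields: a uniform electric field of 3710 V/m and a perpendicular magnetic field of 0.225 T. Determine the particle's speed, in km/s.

v ≈ 16.5 km/s

For zero net force, qE = qvB, so v = E/B.
v = (3710) / (0.225) = 1.65×10^4 m/s.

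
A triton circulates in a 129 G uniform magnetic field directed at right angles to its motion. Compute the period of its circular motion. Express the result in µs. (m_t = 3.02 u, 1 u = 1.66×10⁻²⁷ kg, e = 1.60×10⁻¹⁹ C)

The cyclotron period is independent of speed: T = 2πm/(qB).
T = 2π(5.01×10^-27) / [(1×1.60×10^-19)(0.0129)] = 1.53×10^-5 s.

T ≈ 15.3 µs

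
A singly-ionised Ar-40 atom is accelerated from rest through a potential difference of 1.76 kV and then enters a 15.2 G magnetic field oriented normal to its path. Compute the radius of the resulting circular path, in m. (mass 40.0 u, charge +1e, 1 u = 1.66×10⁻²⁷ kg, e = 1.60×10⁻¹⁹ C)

The kinetic energy gained is K = qV = (1×1.60×10^-19)(1760) = 2.82×10^-16 J.
v = √(2K/m) = 9.21×10^4 m/s.
r = mv/(qB) = (6.64×10^-26)(9.21×10^4) / [(1×1.60×10^-19)(1.52×10^-3)] = 25.1 m.

r ≈ 25.1 m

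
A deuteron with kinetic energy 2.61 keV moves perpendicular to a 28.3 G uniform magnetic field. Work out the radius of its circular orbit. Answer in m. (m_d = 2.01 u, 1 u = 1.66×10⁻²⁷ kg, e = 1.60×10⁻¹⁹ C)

r ≈ 3.69 m

Convert the energy: K = 2.61 keV = 4.18×10^-16 J.
v = √(2K/m) = √(2·4.18×10^-16/3.34×10^-27) = 5.00×10^5 m/s.
r = mv/(qB) = (3.34×10^-27)(5.00×10^5) / [(1×1.60×10^-19)(2.83×10^-3)] = 3.69 m.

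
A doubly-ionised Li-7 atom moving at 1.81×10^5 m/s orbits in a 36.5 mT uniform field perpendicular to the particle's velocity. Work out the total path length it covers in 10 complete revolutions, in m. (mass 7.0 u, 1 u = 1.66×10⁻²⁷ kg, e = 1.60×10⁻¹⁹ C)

r = mv/(qB) = 0.180 m, so one revolution covers 2πr = 1.13 m.
In 10 revolutions: L = 10·2πr = 11.3 m.

L ≈ 11.3 m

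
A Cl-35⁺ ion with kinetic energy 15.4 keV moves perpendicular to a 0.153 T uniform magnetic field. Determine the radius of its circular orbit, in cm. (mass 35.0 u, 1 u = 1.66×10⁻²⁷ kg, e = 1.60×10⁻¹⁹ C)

Convert the energy: K = 15.4 keV = 2.46×10^-15 J.
v = √(2K/m) = √(2·2.46×10^-15/5.81×10^-26) = 2.91×10^5 m/s.
r = mv/(qB) = (5.81×10^-26)(2.91×10^5) / [(1×1.60×10^-19)(0.153)] = 0.691 m.

r ≈ 69.1 cm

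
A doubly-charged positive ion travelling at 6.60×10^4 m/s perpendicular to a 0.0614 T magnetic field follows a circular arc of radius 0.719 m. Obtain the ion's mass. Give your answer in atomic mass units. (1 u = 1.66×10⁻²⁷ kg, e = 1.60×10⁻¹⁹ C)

qvB = mv²/r ⇒ m = qBr/v.
m = (2×1.60×10^-19)(0.0614)(0.719) / (6.60×10^4) = 2.14×10^-25 kg = 129 u.

m ≈ 129 u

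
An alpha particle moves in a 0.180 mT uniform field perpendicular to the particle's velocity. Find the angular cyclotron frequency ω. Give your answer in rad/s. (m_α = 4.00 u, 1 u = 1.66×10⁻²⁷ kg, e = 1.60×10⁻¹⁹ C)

ω = qB/m = (2×1.60×10^-19)(1.80×10^-4) / (6.64×10^-27) = 8670 rad/s.

ω ≈ 8670 rad/s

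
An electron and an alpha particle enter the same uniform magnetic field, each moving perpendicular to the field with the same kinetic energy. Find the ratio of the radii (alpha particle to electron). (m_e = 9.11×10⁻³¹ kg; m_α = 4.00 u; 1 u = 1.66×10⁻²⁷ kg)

r = √(2mK)/(qB) ⇒ at equal K, r ∝ √m/q.
r_{alpha particle}/r_{electron} = 42.7.

ratio ≈ 42.7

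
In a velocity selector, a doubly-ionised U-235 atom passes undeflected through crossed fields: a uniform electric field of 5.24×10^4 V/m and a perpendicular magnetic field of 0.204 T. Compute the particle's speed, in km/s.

v ≈ 257 km/s

For zero net force, qE = qvB, so v = E/B.
v = (5.24×10^4) / (0.204) = 2.57×10^5 m/s.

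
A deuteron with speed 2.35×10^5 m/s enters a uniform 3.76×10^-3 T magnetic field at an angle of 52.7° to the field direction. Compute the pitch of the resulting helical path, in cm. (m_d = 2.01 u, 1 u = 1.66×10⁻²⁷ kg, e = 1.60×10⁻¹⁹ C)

The velocity component along B is v∥ = v cos52.7° = 1.42×10^5 m/s.
The cyclotron period T = 2πm/(qB) = 3.48×10^-5 s is set by m, q, B alone.
Pitch = v∥·T = (1.42×10^5)(3.48×10^-5) = 4.96 m.

pitch ≈ 496 cm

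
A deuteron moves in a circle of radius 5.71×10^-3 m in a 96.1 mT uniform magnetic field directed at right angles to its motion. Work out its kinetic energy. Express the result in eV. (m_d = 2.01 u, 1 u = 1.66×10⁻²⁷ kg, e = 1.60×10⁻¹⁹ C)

v = qBr/m = (1×1.60×10^-19)(0.0961)(5.71×10^-3) / (3.34×10^-27) = 2.63×10^4 m/s.
K = ½mv² = 0.5·(3.34×10^-27)·(2.63×10^4)² = 1.16×10^-18 J = 7.22 eV.

K ≈ 7.22 eV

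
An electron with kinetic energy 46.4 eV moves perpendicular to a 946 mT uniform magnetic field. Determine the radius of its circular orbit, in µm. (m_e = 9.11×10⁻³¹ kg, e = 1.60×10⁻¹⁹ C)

Convert the energy: K = 46.4 eV = 7.42×10^-18 J.
v = √(2K/m) = √(2·7.42×10^-18/9.11×10^-31) = 4.04×10^6 m/s.
r = mv/(qB) = (9.11×10^-31)(4.04×10^6) / [(1×1.60×10^-19)(0.946)] = 2.43×10^-5 m.

r ≈ 24.3 µm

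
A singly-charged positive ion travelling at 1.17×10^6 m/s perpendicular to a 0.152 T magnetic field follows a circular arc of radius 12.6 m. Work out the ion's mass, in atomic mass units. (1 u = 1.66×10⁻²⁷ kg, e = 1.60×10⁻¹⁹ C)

qvB = mv²/r ⇒ m = qBr/v.
m = (1×1.60×10^-19)(0.152)(12.6) / (1.17×10^6) = 2.62×10^-25 kg = 158 u.

m ≈ 158 u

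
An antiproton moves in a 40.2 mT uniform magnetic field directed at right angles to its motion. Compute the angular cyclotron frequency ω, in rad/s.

ω ≈ 3.85×10^6 rad/s

ω = qB/m = (1×1.60×10^-19)(0.0402) / (1.67×10^-27) = 3.85×10^6 rad/s.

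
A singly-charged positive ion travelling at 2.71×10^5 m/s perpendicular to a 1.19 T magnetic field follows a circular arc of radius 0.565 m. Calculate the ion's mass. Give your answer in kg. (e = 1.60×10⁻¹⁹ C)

qvB = mv²/r ⇒ m = qBr/v.
m = (1×1.60×10^-19)(1.19)(0.565) / (2.71×10^5) = 3.97×10^-25 kg.

m ≈ 3.97×10^-25 kg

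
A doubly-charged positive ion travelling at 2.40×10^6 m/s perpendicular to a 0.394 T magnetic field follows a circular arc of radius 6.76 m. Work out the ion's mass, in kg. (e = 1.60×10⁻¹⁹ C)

m ≈ 3.55×10^-25 kg

qvB = mv²/r ⇒ m = qBr/v.
m = (2×1.60×10^-19)(0.394)(6.76) / (2.40×10^6) = 3.55×10^-25 kg.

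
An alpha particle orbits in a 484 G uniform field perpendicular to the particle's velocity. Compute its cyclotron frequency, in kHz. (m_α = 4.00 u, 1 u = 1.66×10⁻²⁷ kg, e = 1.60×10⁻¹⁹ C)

f = qB/(2πm) = (2×1.60×10^-19)(0.0484) / [2π(6.64×10^-27)] = 3.71×10^5 Hz.

f ≈ 371 kHz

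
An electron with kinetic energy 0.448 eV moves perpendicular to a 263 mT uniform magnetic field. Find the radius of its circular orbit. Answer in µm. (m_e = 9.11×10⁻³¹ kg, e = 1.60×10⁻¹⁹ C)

r ≈ 8.59 µm

Convert the energy: K = 0.448 eV = 7.17×10^-20 J.
v = √(2K/m) = √(2·7.17×10^-20/9.11×10^-31) = 3.97×10^5 m/s.
r = mv/(qB) = (9.11×10^-31)(3.97×10^5) / [(1×1.60×10^-19)(0.263)] = 8.59×10^-6 m.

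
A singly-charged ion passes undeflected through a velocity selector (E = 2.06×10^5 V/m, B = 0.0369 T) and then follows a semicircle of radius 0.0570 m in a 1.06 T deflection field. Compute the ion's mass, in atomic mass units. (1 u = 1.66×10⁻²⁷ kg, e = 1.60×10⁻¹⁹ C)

v = E/B₁ = 5.58×10^6 m/s.
From r = mv/(qB₂), m = qB₂r/v = (1×1.60×10^-19)(1.06)(0.0570) / (5.58×10^6) = 1.73×10^-27 kg.
In atomic mass units: m = 1.73×10^-27 / 1.66×10^-27 = 1.04 u.

m ≈ 1.04 u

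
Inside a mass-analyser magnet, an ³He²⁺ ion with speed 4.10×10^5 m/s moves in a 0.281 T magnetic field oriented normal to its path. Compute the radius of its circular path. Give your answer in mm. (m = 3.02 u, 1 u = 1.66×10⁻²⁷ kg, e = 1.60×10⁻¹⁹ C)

r ≈ 22.9 mm

The magnetic force provides the centripetal force: qvB = mv²/r, so r = mv/(qB).
r = (5.01×10^-27 kg)(4.10×10^5 m/s) / [(2×1.60×10^-19 C)(0.281 T)] = 0.0229 m.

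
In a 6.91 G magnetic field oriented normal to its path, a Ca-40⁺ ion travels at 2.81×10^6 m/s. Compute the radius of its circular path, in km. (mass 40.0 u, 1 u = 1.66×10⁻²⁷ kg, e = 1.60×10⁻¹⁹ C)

The magnetic force provides the centripetal force: qvB = mv²/r, so r = mv/(qB).
r = (6.64×10^-26 kg)(2.81×10^6 m/s) / [(1×1.60×10^-19 C)(6.91×10^-4 T)] = 1690 m.

r ≈ 1.69 km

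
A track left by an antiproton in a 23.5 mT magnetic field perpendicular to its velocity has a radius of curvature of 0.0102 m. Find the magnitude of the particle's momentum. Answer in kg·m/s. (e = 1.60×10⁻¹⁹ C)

Since qvB = mv²/r, the momentum p = mv = qBr.
p = (1×1.60×10^-19)(0.0235)(0.0102) = 3.84×10^-23 kg·m/s.

p ≈ 3.84×10^-23 kg·m/s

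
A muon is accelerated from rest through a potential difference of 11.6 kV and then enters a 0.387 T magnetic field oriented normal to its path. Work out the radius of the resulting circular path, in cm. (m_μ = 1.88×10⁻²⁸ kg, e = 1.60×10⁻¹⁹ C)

r ≈ 1.35 cm

The kinetic energy gained is K = qV = (1×1.60×10^-19)(1.16×10^4) = 1.86×10^-15 J.
v = √(2K/m) = 4.44×10^6 m/s.
r = mv/(qB) = (1.88×10^-28)(4.44×10^6) / [(1×1.60×10^-19)(0.387)] = 0.0135 m.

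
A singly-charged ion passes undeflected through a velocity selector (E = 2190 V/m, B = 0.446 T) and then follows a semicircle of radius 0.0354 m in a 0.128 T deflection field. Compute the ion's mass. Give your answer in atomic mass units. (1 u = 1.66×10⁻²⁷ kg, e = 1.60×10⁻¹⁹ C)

v = E/B₁ = 4910 m/s.
From r = mv/(qB₂), m = qB₂r/v = (1×1.60×10^-19)(0.128)(0.0354) / (4910) = 1.48×10^-25 kg.
In atomic mass units: m = 1.48×10^-25 / 1.66×10^-27 = 88.9 u.

m ≈ 88.9 u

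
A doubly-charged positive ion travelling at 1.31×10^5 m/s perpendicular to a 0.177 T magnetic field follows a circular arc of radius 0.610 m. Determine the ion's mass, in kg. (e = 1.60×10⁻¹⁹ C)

qvB = mv²/r ⇒ m = qBr/v.
m = (2×1.60×10^-19)(0.177)(0.610) / (1.31×10^5) = 2.64×10^-25 kg.

m ≈ 2.64×10^-25 kg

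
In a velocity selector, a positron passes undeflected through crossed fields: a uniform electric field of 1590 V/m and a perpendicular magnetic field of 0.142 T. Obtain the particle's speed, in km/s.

v ≈ 11.2 km/s

For zero net force, qE = qvB, so v = E/B.
v = (1590) / (0.142) = 1.12×10^4 m/s.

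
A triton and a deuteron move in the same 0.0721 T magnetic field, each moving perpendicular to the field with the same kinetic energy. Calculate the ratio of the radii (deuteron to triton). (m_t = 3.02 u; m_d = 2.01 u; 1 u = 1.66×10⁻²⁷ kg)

ratio ≈ 0.816

r = √(2mK)/(qB) ⇒ at equal K, r ∝ √m/q.
r_{deuteron}/r_{triton} = 0.816.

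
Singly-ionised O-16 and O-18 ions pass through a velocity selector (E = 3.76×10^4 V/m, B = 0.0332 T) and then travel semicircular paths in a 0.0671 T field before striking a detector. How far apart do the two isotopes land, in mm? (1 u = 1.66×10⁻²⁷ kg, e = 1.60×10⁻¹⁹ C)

Δd ≈ 700 mm

Both emerge at v = E/B₁ = 1.13×10^6 m/s.
r = mv/(qB₂), so r₁ = 2.802 m and r₂ = 3.152 m, giving Δr = 0.350 m.
After a semicircle each ion lands a diameter 2r from the entry slit, so the separation is 2Δr = 0.700 m.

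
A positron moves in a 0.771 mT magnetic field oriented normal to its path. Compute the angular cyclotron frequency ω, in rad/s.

ω ≈ 1.35×10^8 rad/s

ω = qB/m = (1×1.60×10^-19)(7.71×10^-4) / (9.11×10^-31) = 1.35×10^8 rad/s.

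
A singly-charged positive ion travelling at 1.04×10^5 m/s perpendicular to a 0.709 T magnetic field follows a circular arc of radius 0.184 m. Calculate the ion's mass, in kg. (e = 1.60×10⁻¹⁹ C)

m ≈ 2.01×10^-25 kg

qvB = mv²/r ⇒ m = qBr/v.
m = (1×1.60×10^-19)(0.709)(0.184) / (1.04×10^5) = 2.01×10^-25 kg.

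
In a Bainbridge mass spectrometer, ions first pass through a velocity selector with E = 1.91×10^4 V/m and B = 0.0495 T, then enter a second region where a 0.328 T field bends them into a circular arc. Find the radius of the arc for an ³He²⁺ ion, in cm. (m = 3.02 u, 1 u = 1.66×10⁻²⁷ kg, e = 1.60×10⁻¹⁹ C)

r ≈ 1.84 cm

The selector passes v = E/B = 1.91×10^4/0.0495 = 3.86×10^5 m/s.
In the deflection region, r = mv/(qB₂) = (5.01×10^-27)(3.86×10^5) / [(2×1.60×10^-19)(0.328)] = 0.0184 m.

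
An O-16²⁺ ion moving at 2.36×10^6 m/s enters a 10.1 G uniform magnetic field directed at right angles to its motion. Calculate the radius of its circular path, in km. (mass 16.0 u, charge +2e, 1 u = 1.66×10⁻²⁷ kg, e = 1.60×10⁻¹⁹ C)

r ≈ 0.194 km

The magnetic force provides the centripetal force: qvB = mv²/r, so r = mv/(qB).
r = (2.66×10^-26 kg)(2.36×10^6 m/s) / [(2×1.60×10^-19 C)(1.01×10^-3 T)] = 194 m.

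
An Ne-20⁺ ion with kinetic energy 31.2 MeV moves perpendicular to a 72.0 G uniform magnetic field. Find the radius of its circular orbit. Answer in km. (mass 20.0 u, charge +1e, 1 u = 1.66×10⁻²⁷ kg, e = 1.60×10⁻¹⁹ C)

Convert the energy: K = 31.2 MeV = 4.99×10^-12 J.
v = √(2K/m) = √(2·4.99×10^-12/3.32×10^-26) = 1.73×10^7 m/s.
r = mv/(qB) = (3.32×10^-26)(1.73×10^7) / [(1×1.60×10^-19)(7.20×10^-3)] = 500 m.

r ≈ 0.500 km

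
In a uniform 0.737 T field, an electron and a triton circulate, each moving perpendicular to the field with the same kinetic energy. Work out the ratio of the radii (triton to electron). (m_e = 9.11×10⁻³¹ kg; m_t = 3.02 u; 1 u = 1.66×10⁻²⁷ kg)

r = √(2mK)/(qB) ⇒ at equal K, r ∝ √m/q.
r_{triton}/r_{electron} = 74.2.

ratio ≈ 74.2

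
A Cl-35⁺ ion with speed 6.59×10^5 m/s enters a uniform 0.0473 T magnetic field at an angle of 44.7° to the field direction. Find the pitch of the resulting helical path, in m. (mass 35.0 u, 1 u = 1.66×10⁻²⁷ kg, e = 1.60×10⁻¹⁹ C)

pitch ≈ 22.6 m

The velocity component along B is v∥ = v cos44.7° = 4.68×10^5 m/s.
The cyclotron period T = 2πm/(qB) = 4.82×10^-5 s is set by m, q, B alone.
Pitch = v∥·T = (4.68×10^5)(4.82×10^-5) = 22.6 m.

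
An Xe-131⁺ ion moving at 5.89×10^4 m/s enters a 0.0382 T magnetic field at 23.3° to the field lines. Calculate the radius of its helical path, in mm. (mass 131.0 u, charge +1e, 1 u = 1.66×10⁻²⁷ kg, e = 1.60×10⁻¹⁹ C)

Only the perpendicular component v⊥ = v sin23.3° = 2.33×10^4 m/s is bent by the field.
r = m v⊥ /(qB) = (2.17×10^-25)(2.33×10^4) / [(1×1.60×10^-19)(0.0382)] = 0.829 m.

r ≈ 829 mm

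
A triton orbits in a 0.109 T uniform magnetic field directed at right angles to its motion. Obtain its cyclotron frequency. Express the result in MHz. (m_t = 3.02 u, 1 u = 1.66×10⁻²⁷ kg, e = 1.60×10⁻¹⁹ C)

f ≈ 0.554 MHz

f = qB/(2πm) = (1×1.60×10^-19)(0.109) / [2π(5.01×10^-27)] = 5.54×10^5 Hz.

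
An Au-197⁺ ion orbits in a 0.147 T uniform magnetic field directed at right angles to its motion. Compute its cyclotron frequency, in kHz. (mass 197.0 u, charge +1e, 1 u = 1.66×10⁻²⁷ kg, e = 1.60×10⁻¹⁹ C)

f ≈ 11.4 kHz

f = qB/(2πm) = (1×1.60×10^-19)(0.147) / [2π(3.27×10^-25)] = 1.14×10^4 Hz.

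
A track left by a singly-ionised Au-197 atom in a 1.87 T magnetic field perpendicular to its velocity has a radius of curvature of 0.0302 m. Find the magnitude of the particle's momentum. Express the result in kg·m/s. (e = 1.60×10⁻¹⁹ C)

Since qvB = mv²/r, the momentum p = mv = qBr.
p = (1×1.60×10^-19)(1.87)(0.0302) = 9.04×10^-21 kg·m/s.

p ≈ 9.04×10^-21 kg·m/s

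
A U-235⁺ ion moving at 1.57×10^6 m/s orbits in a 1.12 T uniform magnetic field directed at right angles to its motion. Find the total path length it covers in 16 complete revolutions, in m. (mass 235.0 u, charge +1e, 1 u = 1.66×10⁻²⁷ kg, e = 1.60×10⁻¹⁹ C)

r = mv/(qB) = 3.42 m, so one revolution covers 2πr = 21.5 m.
In 16 revolutions: L = 16·2πr = 344 m.

L ≈ 344 m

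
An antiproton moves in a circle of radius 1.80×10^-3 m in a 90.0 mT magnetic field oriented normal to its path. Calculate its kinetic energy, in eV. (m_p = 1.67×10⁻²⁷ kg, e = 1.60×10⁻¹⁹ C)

v = qBr/m = (1×1.60×10^-19)(0.0900)(1.80×10^-3) / (1.67×10^-27) = 1.55×10^4 m/s.
K = ½mv² = 0.5·(1.67×10^-27)·(1.55×10^4)² = 2.01×10^-19 J = 1.26 eV.

K ≈ 1.26 eV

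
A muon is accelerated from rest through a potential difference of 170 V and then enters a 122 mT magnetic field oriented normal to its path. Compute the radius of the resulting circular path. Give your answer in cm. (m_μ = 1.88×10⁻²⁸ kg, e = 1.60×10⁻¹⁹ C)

r ≈ 0.518 cm

The kinetic energy gained is K = qV = (1×1.60×10^-19)(170) = 2.72×10^-17 J.
v = √(2K/m) = 5.38×10^5 m/s.
r = mv/(qB) = (1.88×10^-28)(5.38×10^5) / [(1×1.60×10^-19)(0.122)] = 5.18×10^-3 m.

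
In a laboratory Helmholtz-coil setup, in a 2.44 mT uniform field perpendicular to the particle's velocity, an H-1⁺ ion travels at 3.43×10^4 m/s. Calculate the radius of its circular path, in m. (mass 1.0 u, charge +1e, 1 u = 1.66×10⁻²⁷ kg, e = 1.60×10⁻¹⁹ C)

r ≈ 0.146 m

The magnetic force provides the centripetal force: qvB = mv²/r, so r = mv/(qB).
r = (1.66×10^-27 kg)(3.43×10^4 m/s) / [(1×1.60×10^-19 C)(2.44×10^-3 T)] = 0.146 m.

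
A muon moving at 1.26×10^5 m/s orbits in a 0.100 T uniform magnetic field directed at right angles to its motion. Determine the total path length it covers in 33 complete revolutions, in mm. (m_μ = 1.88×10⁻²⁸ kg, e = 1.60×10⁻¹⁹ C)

L ≈ 307 mm

r = mv/(qB) = 1.48×10^-3 m, so one revolution covers 2πr = 9.30×10^-3 m.
In 33 revolutions: L = 33·2πr = 0.307 m.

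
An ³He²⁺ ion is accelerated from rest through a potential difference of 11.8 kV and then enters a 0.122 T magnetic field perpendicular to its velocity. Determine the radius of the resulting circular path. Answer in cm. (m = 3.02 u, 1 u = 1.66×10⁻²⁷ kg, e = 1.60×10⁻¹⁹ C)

r ≈ 15.8 cm

The kinetic energy gained is K = qV = (2×1.60×10^-19)(1.18×10^4) = 3.78×10^-15 J.
v = √(2K/m) = 1.23×10^6 m/s.
r = mv/(qB) = (5.01×10^-27)(1.23×10^6) / [(2×1.60×10^-19)(0.122)] = 0.158 m.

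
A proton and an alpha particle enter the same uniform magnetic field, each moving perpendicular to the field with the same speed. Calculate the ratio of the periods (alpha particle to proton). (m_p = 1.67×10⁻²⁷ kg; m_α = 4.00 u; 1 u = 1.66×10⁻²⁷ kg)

T = 2πm/(qB) is independent of speed, so T₂/T₁ = (m₂/q₂)/(m₁/q₁).
T_{alpha particle}/T_{proton} = (6.64×10^-27/2e) / (1.67×10^-27/1e) = 1.99.

ratio ≈ 1.99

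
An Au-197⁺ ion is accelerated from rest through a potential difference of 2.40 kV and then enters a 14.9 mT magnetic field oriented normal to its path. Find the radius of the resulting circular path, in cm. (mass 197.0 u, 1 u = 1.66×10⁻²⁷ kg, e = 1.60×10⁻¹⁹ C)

r ≈ 665 cm

The kinetic energy gained is K = qV = (1×1.60×10^-19)(2400) = 3.84×10^-16 J.
v = √(2K/m) = 4.85×10^4 m/s.
r = mv/(qB) = (3.27×10^-25)(4.85×10^4) / [(1×1.60×10^-19)(0.0149)] = 6.65 m.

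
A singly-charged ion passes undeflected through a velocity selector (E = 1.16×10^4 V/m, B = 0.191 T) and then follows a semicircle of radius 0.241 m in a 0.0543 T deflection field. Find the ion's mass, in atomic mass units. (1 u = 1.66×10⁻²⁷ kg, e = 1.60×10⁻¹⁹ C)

v = E/B₁ = 6.07×10^4 m/s.
From r = mv/(qB₂), m = qB₂r/v = (1×1.60×10^-19)(0.0543)(0.241) / (6.07×10^4) = 3.45×10^-26 kg.
In atomic mass units: m = 3.45×10^-26 / 1.66×10^-27 = 20.8 u.

m ≈ 20.8 u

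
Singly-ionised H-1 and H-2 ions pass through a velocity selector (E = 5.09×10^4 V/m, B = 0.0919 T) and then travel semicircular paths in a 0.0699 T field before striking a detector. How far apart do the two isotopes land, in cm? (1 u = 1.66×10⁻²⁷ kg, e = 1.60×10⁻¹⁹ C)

Both emerge at v = E/B₁ = 5.54×10^5 m/s.
r = mv/(qB₂), so r₁ = 0.08221 m and r₂ = 0.1644 m, giving Δr = 0.0822 m.
After a semicircle each ion lands a diameter 2r from the entry slit, so the separation is 2Δr = 0.164 m.

Δd ≈ 16.4 cm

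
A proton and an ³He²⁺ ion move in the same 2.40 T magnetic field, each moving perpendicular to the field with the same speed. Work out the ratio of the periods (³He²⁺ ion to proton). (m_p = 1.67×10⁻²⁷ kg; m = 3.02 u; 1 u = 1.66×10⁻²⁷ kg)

T = 2πm/(qB) is independent of speed, so T₂/T₁ = (m₂/q₂)/(m₁/q₁).
T_{³He²⁺ ion}/T_{proton} = (5.01×10^-27/2e) / (1.67×10^-27/1e) = 1.50.

ratio ≈ 1.50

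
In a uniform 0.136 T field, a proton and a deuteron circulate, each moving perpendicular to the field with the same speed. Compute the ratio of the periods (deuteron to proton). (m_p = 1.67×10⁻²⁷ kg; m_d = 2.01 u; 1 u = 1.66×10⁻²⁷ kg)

ratio ≈ 2.00

T = 2πm/(qB) is independent of speed, so T₂/T₁ = (m₂/q₂)/(m₁/q₁).
T_{deuteron}/T_{proton} = (3.34×10^-27/1e) / (1.67×10^-27/1e) = 2.00.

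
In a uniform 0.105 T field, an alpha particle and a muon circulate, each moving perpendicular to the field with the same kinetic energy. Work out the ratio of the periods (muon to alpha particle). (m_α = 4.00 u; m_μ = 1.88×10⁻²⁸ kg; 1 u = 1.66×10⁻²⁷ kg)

T = 2πm/(qB) is independent of speed, so T₂/T₁ = (m₂/q₂)/(m₁/q₁).
T_{muon}/T_{alpha particle} = (1.88×10^-28/1e) / (6.64×10^-27/2e) = 0.0566.

ratio ≈ 0.0566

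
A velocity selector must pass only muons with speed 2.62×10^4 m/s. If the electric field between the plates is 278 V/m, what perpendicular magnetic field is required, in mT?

B ≈ 10.6 mT

qE = qvB ⇒ B = E/v = (278) / (2.62×10^4) = 0.0106 T.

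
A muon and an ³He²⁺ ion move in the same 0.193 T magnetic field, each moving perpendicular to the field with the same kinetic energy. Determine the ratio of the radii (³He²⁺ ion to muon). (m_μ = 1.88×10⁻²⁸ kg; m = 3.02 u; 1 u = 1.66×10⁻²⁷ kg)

r = √(2mK)/(qB) ⇒ at equal K, r ∝ √m/q.
r_{³He²⁺ ion}/r_{muon} = 2.58.

ratio ≈ 2.58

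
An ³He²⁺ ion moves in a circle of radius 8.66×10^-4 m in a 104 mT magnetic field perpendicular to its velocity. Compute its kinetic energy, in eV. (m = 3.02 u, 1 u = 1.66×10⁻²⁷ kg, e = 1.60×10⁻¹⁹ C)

K ≈ 0.518 eV

v = qBr/m = (2×1.60×10^-19)(0.104)(8.66×10^-4) / (5.01×10^-27) = 5750 m/s.
K = ½mv² = 0.5·(5.01×10^-27)·(5750)² = 8.28×10^-20 J = 0.518 eV.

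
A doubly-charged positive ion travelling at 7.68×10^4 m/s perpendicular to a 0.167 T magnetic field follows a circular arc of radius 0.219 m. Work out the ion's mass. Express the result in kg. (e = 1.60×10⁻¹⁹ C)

qvB = mv²/r ⇒ m = qBr/v.
m = (2×1.60×10^-19)(0.167)(0.219) / (7.68×10^4) = 1.52×10^-25 kg.

m ≈ 1.52×10^-25 kg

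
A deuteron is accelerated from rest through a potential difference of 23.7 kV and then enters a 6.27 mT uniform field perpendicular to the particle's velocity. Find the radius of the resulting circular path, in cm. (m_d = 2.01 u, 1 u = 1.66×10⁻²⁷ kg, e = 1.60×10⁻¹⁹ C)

r ≈ 501 cm

The kinetic energy gained is K = qV = (1×1.60×10^-19)(2.37×10^4) = 3.79×10^-15 J.
v = √(2K/m) = 1.51×10^6 m/s.
r = mv/(qB) = (3.34×10^-27)(1.51×10^6) / [(1×1.60×10^-19)(6.27×10^-3)] = 5.01 m.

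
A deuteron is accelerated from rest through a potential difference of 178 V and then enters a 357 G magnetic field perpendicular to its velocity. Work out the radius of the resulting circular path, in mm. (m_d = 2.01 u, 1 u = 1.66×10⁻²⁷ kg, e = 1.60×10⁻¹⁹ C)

r ≈ 76.3 mm

The kinetic energy gained is K = qV = (1×1.60×10^-19)(178) = 2.85×10^-17 J.
v = √(2K/m) = 1.31×10^5 m/s.
r = mv/(qB) = (3.34×10^-27)(1.31×10^5) / [(1×1.60×10^-19)(0.0357)] = 0.0763 m.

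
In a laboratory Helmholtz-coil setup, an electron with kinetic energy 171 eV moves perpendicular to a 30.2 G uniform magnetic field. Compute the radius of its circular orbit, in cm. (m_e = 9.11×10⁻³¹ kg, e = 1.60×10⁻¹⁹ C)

r ≈ 1.46 cm

Convert the energy: K = 171 eV = 2.74×10^-17 J.
v = √(2K/m) = √(2·2.74×10^-17/9.11×10^-31) = 7.75×10^6 m/s.
r = mv/(qB) = (9.11×10^-31)(7.75×10^6) / [(1×1.60×10^-19)(3.02×10^-3)] = 0.0146 m.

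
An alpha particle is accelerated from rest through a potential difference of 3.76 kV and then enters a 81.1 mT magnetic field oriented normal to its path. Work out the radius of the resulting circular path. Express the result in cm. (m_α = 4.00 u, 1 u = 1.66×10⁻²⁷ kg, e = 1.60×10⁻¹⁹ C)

r ≈ 15.4 cm

The kinetic energy gained is K = qV = (2×1.60×10^-19)(3760) = 1.20×10^-15 J.
v = √(2K/m) = 6.02×10^5 m/s.
r = mv/(qB) = (6.64×10^-27)(6.02×10^5) / [(2×1.60×10^-19)(0.0811)] = 0.154 m.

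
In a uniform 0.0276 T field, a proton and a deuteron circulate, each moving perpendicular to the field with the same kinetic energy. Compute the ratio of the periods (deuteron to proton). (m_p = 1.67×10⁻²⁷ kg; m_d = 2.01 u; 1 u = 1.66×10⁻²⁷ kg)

T = 2πm/(qB) is independent of speed, so T₂/T₁ = (m₂/q₂)/(m₁/q₁).
T_{deuteron}/T_{proton} = (3.34×10^-27/1e) / (1.67×10^-27/1e) = 2.00.

ratio ≈ 2.00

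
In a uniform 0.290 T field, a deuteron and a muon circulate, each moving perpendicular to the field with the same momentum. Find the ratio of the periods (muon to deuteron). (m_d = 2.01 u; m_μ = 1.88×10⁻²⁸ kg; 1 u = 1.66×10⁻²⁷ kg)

ratio ≈ 0.0563

T = 2πm/(qB) is independent of speed, so T₂/T₁ = (m₂/q₂)/(m₁/q₁).
T_{muon}/T_{deuteron} = (1.88×10^-28/1e) / (3.34×10^-27/1e) = 0.0563.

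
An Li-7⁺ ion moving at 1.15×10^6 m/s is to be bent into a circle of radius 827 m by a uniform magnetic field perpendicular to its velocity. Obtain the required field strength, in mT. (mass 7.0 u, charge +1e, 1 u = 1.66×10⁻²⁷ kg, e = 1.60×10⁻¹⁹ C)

B ≈ 0.101 mT

qvB = mv²/r gives B = mv/(qr).
B = (1.16×10^-26)(1.15×10^6) / [(1×1.60×10^-19)(827)] = 1.01×10^-4 T.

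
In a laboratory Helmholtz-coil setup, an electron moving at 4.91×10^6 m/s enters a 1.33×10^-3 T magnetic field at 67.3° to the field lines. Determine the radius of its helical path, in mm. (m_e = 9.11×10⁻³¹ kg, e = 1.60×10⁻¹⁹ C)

Only the perpendicular component v⊥ = v sin67.3° = 4.53×10^6 m/s is bent by the field.
r = m v⊥ /(qB) = (9.11×10^-31)(4.53×10^6) / [(1×1.60×10^-19)(1.33×10^-3)] = 0.0194 m.

r ≈ 19.4 mm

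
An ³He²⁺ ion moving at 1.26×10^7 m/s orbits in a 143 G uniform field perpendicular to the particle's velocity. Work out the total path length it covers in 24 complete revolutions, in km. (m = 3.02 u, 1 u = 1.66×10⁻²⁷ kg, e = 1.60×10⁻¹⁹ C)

r = mv/(qB) = 13.8 m, so one revolution covers 2πr = 86.7 m.
In 24 revolutions: L = 24·2πr = 2080 m.

L ≈ 2.08 km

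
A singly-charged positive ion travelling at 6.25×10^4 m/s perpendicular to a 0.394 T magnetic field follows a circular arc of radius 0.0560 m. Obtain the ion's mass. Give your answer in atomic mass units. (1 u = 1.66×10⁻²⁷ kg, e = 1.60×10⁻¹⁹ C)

qvB = mv²/r ⇒ m = qBr/v.
m = (1×1.60×10^-19)(0.394)(0.0560) / (6.25×10^4) = 5.65×10^-26 kg = 34.0 u.

m ≈ 34.0 u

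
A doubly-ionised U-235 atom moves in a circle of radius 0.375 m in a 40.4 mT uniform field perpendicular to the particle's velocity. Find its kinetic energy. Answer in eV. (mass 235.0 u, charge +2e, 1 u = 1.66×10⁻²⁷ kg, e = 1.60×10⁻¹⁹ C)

K ≈ 188 eV

v = qBr/m = (2×1.60×10^-19)(0.0404)(0.375) / (3.90×10^-25) = 1.24×10^4 m/s.
K = ½mv² = 0.5·(3.90×10^-25)·(1.24×10^4)² = 3.01×10^-17 J = 188 eV.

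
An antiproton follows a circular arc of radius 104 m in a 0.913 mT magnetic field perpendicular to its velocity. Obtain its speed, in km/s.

From qvB = mv²/r, v = qBr/m.
v = (1×1.60×10^-19)(9.13×10^-4)(104) / (1.67×10^-27) = 9.10×10^6 m/s.

v ≈ 9100 km/s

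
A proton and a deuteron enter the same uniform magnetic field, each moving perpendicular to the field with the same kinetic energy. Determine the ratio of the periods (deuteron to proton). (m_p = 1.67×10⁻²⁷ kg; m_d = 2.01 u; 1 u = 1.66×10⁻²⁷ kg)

ratio ≈ 2.00

T = 2πm/(qB) is independent of speed, so T₂/T₁ = (m₂/q₂)/(m₁/q₁).
T_{deuteron}/T_{proton} = (3.34×10^-27/1e) / (1.67×10^-27/1e) = 2.00.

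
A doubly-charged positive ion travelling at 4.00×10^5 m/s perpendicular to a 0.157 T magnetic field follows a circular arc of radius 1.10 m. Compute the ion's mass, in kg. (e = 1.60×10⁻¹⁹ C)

qvB = mv²/r ⇒ m = qBr/v.
m = (2×1.60×10^-19)(0.157)(1.10) / (4.00×10^5) = 1.38×10^-25 kg.

m ≈ 1.38×10^-25 kg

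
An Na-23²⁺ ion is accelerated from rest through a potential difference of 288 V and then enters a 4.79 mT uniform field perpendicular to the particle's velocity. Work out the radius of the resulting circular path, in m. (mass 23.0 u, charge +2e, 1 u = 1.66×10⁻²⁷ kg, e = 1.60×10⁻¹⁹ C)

r ≈ 1.73 m

The kinetic energy gained is K = qV = (2×1.60×10^-19)(288) = 9.22×10^-17 J.
v = √(2K/m) = 6.95×10^4 m/s.
r = mv/(qB) = (3.82×10^-26)(6.95×10^4) / [(2×1.60×10^-19)(4.79×10^-3)] = 1.73 m.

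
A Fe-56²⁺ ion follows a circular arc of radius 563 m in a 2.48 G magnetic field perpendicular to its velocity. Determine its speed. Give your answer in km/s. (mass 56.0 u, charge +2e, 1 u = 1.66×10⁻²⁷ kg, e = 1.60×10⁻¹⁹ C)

v ≈ 481 km/s

From qvB = mv²/r, v = qBr/m.
v = (2×1.60×10^-19)(2.48×10^-4)(563) / (9.30×10^-26) = 4.81×10^5 m/s.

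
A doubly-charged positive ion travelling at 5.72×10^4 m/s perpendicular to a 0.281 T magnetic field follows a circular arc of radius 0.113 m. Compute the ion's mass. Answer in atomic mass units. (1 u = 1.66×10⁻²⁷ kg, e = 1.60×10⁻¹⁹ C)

m ≈ 107 u

qvB = mv²/r ⇒ m = qBr/v.
m = (2×1.60×10^-19)(0.281)(0.113) / (5.72×10^4) = 1.78×10^-25 kg = 107 u.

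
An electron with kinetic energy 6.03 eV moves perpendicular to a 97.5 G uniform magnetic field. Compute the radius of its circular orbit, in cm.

Convert the energy: K = 6.03 eV = 9.65×10^-19 J.
v = √(2K/m) = √(2·9.65×10^-19/9.11×10^-31) = 1.46×10^6 m/s.
r = mv/(qB) = (9.11×10^-31)(1.46×10^6) / [(1×1.60×10^-19)(9.75×10^-3)] = 8.50×10^-4 m.

r ≈ 0.0850 cm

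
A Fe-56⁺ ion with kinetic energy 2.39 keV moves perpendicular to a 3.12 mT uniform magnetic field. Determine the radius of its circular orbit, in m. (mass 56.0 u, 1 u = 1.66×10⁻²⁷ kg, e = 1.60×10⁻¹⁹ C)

Convert the energy: K = 2.39 keV = 3.82×10^-16 J.
v = √(2K/m) = √(2·3.82×10^-16/9.30×10^-26) = 9.07×10^4 m/s.
r = mv/(qB) = (9.30×10^-26)(9.07×10^4) / [(1×1.60×10^-19)(3.12×10^-3)] = 16.9 m.

r ≈ 16.9 m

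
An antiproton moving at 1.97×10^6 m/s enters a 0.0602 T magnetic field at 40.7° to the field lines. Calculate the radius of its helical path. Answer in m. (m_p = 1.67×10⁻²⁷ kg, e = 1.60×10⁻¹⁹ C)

r ≈ 0.223 m

Only the perpendicular component v⊥ = v sin40.7° = 1.28×10^6 m/s is bent by the field.
r = m v⊥ /(qB) = (1.67×10^-27)(1.28×10^6) / [(1×1.60×10^-19)(0.0602)] = 0.223 m.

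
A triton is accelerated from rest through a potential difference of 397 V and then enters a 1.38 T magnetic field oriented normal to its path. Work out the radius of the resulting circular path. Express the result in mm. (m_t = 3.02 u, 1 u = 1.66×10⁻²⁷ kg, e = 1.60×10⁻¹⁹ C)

The kinetic energy gained is K = qV = (1×1.60×10^-19)(397) = 6.35×10^-17 J.
v = √(2K/m) = 1.59×10^5 m/s.
r = mv/(qB) = (5.01×10^-27)(1.59×10^5) / [(1×1.60×10^-19)(1.38)] = 3.61×10^-3 m.

r ≈ 3.61 mm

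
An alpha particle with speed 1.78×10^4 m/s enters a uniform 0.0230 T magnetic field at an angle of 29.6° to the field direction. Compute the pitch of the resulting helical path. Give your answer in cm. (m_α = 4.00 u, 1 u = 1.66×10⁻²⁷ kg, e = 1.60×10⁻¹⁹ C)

pitch ≈ 8.77 cm

The velocity component along B is v∥ = v cos29.6° = 1.55×10^4 m/s.
The cyclotron period T = 2πm/(qB) = 5.67×10^-6 s is set by m, q, B alone.
Pitch = v∥·T = (1.55×10^4)(5.67×10^-6) = 0.0877 m.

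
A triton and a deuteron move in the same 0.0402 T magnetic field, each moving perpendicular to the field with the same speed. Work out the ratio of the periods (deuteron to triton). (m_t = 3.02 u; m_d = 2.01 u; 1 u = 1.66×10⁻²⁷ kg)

T = 2πm/(qB) is independent of speed, so T₂/T₁ = (m₂/q₂)/(m₁/q₁).
T_{deuteron}/T_{triton} = (3.34×10^-27/1e) / (5.01×10^-27/1e) = 0.666.

ratio ≈ 0.666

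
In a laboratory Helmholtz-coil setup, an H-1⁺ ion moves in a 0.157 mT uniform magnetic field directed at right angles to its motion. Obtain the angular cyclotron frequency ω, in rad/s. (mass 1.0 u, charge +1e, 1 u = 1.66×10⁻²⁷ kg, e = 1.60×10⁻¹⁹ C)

ω ≈ 1.51×10^4 rad/s

ω = qB/m = (1×1.60×10^-19)(1.57×10^-4) / (1.66×10^-27) = 1.51×10^4 rad/s.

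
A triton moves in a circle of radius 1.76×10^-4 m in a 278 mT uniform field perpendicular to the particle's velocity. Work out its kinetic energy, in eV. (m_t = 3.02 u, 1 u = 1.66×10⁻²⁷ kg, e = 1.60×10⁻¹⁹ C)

K ≈ 0.0382 eV

v = qBr/m = (1×1.60×10^-19)(0.278)(1.76×10^-4) / (5.01×10^-27) = 1560 m/s.
K = ½mv² = 0.5·(5.01×10^-27)·(1560)² = 6.11×10^-21 J = 0.0382 eV.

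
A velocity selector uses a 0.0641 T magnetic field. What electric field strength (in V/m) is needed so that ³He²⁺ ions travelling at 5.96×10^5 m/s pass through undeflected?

qE = qvB ⇒ E = vB = (5.96×10^5)(0.0641) = 3.82×10^4 V/m.

E ≈ 3.82×10^4 V/m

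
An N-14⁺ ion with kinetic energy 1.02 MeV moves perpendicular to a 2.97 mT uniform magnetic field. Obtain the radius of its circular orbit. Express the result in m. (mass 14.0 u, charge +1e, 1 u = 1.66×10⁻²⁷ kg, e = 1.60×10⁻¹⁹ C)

r ≈ 183 m

Convert the energy: K = 1.02 MeV = 1.63×10^-13 J.
v = √(2K/m) = √(2·1.63×10^-13/2.32×10^-26) = 3.75×10^6 m/s.
r = mv/(qB) = (2.32×10^-26)(3.75×10^6) / [(1×1.60×10^-19)(2.97×10^-3)] = 183 m.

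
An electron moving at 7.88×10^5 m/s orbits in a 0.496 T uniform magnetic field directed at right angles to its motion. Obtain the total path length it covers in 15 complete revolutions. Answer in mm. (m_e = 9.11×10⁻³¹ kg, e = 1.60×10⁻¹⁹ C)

L ≈ 0.853 mm

r = mv/(qB) = 9.05×10^-6 m, so one revolution covers 2πr = 5.68×10^-5 m.
In 15 revolutions: L = 15·2πr = 8.53×10^-4 m.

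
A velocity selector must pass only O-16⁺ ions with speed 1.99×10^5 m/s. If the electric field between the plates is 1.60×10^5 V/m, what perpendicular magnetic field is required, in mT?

B ≈ 804 mT

qE = qvB ⇒ B = E/v = (1.60×10^5) / (1.99×10^5) = 0.804 T.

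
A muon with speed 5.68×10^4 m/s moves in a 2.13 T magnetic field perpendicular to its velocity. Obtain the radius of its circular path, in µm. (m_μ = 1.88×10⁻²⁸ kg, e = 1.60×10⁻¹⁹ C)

r ≈ 31.3 µm

The magnetic force provides the centripetal force: qvB = mv²/r, so r = mv/(qB).
r = (1.88×10^-28 kg)(5.68×10^4 m/s) / [(1×1.60×10^-19 C)(2.13 T)] = 3.13×10^-5 m.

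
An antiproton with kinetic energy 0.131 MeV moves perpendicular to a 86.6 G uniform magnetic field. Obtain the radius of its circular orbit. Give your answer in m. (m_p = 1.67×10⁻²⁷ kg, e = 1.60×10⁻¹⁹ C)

r ≈ 6.04 m

Convert the energy: K = 0.131 MeV = 2.10×10^-14 J.
v = √(2K/m) = √(2·2.10×10^-14/1.67×10^-27) = 5.01×10^6 m/s.
r = mv/(qB) = (1.67×10^-27)(5.01×10^6) / [(1×1.60×10^-19)(8.66×10^-3)] = 6.04 m.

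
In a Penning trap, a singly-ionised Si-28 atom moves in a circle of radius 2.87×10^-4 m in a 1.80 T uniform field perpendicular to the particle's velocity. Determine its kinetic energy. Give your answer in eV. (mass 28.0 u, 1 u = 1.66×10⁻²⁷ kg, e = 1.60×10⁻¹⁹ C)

v = qBr/m = (1×1.60×10^-19)(1.80)(2.87×10^-4) / (4.65×10^-26) = 1780 m/s.
K = ½mv² = 0.5·(4.65×10^-26)·(1780)² = 7.35×10^-20 J = 0.459 eV.

K ≈ 0.459 eV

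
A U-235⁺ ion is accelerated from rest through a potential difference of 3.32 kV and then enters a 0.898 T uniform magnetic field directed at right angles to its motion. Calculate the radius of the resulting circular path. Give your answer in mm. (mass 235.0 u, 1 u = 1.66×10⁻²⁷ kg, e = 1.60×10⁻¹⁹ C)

The kinetic energy gained is K = qV = (1×1.60×10^-19)(3320) = 5.31×10^-16 J.
v = √(2K/m) = 5.22×10^4 m/s.
r = mv/(qB) = (3.90×10^-25)(5.22×10^4) / [(1×1.60×10^-19)(0.898)] = 0.142 m.

r ≈ 142 mm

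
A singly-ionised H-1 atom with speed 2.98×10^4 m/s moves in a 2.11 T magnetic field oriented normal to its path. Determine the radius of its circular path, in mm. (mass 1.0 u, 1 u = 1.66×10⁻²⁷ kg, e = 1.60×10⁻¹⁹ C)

r ≈ 0.147 mm

The magnetic force provides the centripetal force: qvB = mv²/r, so r = mv/(qB).
r = (1.66×10^-27 kg)(2.98×10^4 m/s) / [(1×1.60×10^-19 C)(2.11 T)] = 1.47×10^-4 m.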